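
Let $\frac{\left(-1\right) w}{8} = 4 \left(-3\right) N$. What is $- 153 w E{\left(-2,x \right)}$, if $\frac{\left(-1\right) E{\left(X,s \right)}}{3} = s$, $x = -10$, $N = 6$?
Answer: $-2643840$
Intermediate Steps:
$E{\left(X,s \right)} = - 3 s$
$w = 576$ ($w = - 8 \cdot 4 \left(-3\right) 6 = - 8 \left(\left(-12\right) 6\right) = \left(-8\right) \left(-72\right) = 576$)
$- 153 w E{\left(-2,x \right)} = \left(-153\right) 576 \left(\left(-3\right) \left(-10\right)\right) = \left(-88128\right) 30 = -2643840$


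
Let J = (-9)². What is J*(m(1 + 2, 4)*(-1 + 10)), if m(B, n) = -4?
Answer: -2916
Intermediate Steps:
J = 81
J*(m(1 + 2, 4)*(-1 + 10)) = 81*(-4*(-1 + 10)) = 81*(-4*9) = 81*(-36) = -2916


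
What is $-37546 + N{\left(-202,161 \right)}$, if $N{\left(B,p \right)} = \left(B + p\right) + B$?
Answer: $-37789$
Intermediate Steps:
$N{\left(B,p \right)} = p + 2 B$
$-37546 + N{\left(-202,161 \right)} = -37546 + \left(161 + 2 \left(-202\right)\right) = -37546 + \left(161 - 404\right) = -37546 - 243 = -37789$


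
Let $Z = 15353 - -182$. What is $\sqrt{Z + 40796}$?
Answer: $3 \sqrt{6259} \approx 237.34$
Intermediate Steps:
$Z = 15535$ ($Z = 15353 + 182 = 15535$)
$\sqrt{Z + 40796} = \sqrt{15535 + 40796} = \sqrt{56331} = 3 \sqrt{6259}$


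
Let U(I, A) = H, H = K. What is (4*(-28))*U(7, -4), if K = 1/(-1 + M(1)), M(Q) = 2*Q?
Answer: -112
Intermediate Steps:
K = 1 (K = 1/(-1 + 2*1) = 1/(-1 + 2) = 1/1 = 1)
H = 1
U(I, A) = 1
(4*(-28))*U(7, -4) = (4*(-28))*1 = -112*1 = -112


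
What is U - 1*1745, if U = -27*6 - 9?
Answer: -1916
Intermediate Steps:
U = -171 (U = -162 - 9 = -171)
U - 1*1745 = -171 - 1*1745 = -171 - 1745 = -1916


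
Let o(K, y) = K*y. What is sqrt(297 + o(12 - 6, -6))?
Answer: 3*sqrt(29) ≈ 16.155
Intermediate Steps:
sqrt(297 + o(12 - 6, -6)) = sqrt(297 + (12 - 6)*(-6)) = sqrt(297 + 6*(-6)) = sqrt(297 - 36) = sqrt(261) = 3*sqrt(29)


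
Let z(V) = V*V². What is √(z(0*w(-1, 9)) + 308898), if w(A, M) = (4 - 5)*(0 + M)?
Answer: 393*√2 ≈ 555.79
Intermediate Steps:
w(A, M) = -M
z(V) = V³
√(z(0*w(-1, 9)) + 308898) = √((0*(-1*9))³ + 308898) = √((0*(-9))³ + 308898) = √(0³ + 308898) = √(0 + 308898) = √308898 = 393*√2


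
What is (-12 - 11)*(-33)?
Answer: 759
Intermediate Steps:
(-12 - 11)*(-33) = -23*(-33) = 759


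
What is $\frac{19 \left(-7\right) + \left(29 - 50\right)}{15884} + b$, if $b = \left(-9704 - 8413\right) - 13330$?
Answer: $- \frac{22704741}{722} \approx -31447.0$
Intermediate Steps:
$b = -31447$ ($b = -18117 - 13330 = -31447$)
$\frac{19 \left(-7\right) + \left(29 - 50\right)}{15884} + b = \frac{19 \left(-7\right) + \left(29 - 50\right)}{15884} - 31447 = \left(-133 + \left(29 - 50\right)\right) \frac{1}{15884} - 31447 = \left(-133 - 21\right) \frac{1}{15884} - 31447 = \left(-154\right) \frac{1}{15884} - 31447 = - \frac{7}{722} - 31447 = - \frac{22704741}{722}$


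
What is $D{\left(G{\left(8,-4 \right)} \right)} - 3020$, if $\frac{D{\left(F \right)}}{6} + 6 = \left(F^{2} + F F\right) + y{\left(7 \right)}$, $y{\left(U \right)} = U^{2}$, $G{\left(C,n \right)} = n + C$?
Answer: $-2570$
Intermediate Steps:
$G{\left(C,n \right)} = C + n$
$D{\left(F \right)} = 258 + 12 F^{2}$ ($D{\left(F \right)} = -36 + 6 \left(\left(F^{2} + F F\right) + 7^{2}\right) = -36 + 6 \left(\left(F^{2} + F^{2}\right) + 49\right) = -36 + 6 \left(2 F^{2} + 49\right) = -36 + 6 \left(49 + 2 F^{2}\right) = -36 + \left(294 + 12 F^{2}\right) = 258 + 12 F^{2}$)
$D{\left(G{\left(8,-4 \right)} \right)} - 3020 = \left(258 + 12 \left(8 - 4\right)^{2}\right) - 3020 = \left(258 + 12 \cdot 4^{2}\right) - 3020 = \left(258 + 12 \cdot 16\right) - 3020 = \left(258 + 192\right) - 3020 = 450 - 3020 = -2570$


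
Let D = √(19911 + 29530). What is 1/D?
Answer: √1009/7063 ≈ 0.0044973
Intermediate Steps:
D = 7*√1009 (D = √49441 = 7*√1009 ≈ 222.35)
1/D = 1/(7*√1009) = √1009/7063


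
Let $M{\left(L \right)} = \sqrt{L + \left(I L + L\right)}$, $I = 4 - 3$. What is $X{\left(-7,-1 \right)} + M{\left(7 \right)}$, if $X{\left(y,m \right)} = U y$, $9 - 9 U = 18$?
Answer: $7 + \sqrt{21} \approx 11.583$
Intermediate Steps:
$U = -1$ ($U = 1 - 2 = -1$)
$I = 1$ ($I = 4 - 3 = 1$)
$X{\left(y,m \right)} = - y$
$M{\left(L \right)} = \sqrt{3} \sqrt{L}$ ($M{\left(L \right)} = \sqrt{L + \left(1 L + L\right)} = \sqrt{L + \left(L + L\right)} = \sqrt{L + 2 L} = \sqrt{3 L} = \sqrt{3} \sqrt{L}$)
$X{\left(-7,-1 \right)} + M{\left(7 \right)} = \left(-1\right) \left(-7\right) + \sqrt{3} \sqrt{7} = 7 + \sqrt{21}$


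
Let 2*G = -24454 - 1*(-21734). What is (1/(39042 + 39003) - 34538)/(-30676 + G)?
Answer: 2695518209/2500249620 ≈ 1.0781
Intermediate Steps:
G = -1360 (G = (-24454 - 1*(-21734))/2 = (-24454 + 21734)/2 = (1/2)*(-2720) = -1360)
(1/(39042 + 39003) - 34538)/(-30676 + G) = (1/(39042 + 39003) - 34538)/(-30676 - 1360) = (1/78045 - 34538)/(-32036) = (1/78045 - 34538)*(-1/32036) = -2695518209/78045*(-1/32036) = 2695518209/2500249620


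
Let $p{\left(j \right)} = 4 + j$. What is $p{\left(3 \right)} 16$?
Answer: $112$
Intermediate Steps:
$p{\left(3 \right)} 16 = \left(4 + 3\right) 16 = 7 \cdot 16 = 112$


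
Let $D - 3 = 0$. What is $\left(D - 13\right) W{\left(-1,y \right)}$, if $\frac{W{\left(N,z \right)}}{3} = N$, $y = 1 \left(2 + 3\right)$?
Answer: $30$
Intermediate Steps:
$D = 3$ ($D = 3 + 0 = 3$)
$y = 5$ ($y = 1 \cdot 5 = 5$)
$W{\left(N,z \right)} = 3 N$
$\left(D - 13\right) W{\left(-1,y \right)} = \left(3 - 13\right) 3 \left(-1\right) = \left(-10\right) \left(-3\right) = 30$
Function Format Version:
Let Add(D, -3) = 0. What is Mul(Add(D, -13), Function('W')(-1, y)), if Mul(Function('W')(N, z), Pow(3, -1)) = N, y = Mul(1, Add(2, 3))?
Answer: 30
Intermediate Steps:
D = 3 (D = Add(3, 0) = 3)
y = 5 (y = Mul(1, 5) = 5)
Function('W')(N, z) = Mul(3, N)
Mul(Add(D, -13), Function('W')(-1, y)) = Mul(Add(3, -13), Mul(3, -1)) = Mul(-10, -3) = 30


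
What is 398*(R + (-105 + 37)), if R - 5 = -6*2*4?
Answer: -44178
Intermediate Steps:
R = -43 (R = 5 - 6*2*4 = 5 - 12*4 = 5 - 48 = -43)
398*(R + (-105 + 37)) = 398*(-43 + (-105 + 37)) = 398*(-43 - 68) = 398*(-111) = -44178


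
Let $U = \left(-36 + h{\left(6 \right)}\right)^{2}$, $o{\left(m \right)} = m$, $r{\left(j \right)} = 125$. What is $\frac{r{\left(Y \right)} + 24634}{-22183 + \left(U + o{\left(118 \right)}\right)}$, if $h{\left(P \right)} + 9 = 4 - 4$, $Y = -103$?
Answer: $- \frac{8253}{6680} \approx -1.2355$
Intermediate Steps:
$h{\left(P \right)} = -9$ ($h{\left(P \right)} = -9 + \left(4 - 4\right) = -9 + 0 = -9$)
$U = 2025$ ($U = \left(-36 - 9\right)^{2} = \left(-45\right)^{2} = 2025$)
$\frac{r{\left(Y \right)} + 24634}{-22183 + \left(U + o{\left(118 \right)}\right)} = \frac{125 + 24634}{-22183 + \left(2025 + 118\right)} = \frac{24759}{-22183 + 2143} = \frac{24759}{-20040} = 24759 \left(- \frac{1}{20040}\right) = - \frac{8253}{6680}$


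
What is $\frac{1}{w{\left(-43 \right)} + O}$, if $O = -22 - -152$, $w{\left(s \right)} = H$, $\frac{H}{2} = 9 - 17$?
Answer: $\frac{1}{114} \approx 0.0087719$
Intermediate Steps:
$H = -16$ ($H = 2 \left(9 - 17\right) = 2 \left(-8\right) = -16$)
$w{\left(s \right)} = -16$
$O = 130$ ($O = -22 + 152 = 130$)
$\frac{1}{w{\left(-43 \right)} + O} = \frac{1}{-16 + 130} = \frac{1}{114}$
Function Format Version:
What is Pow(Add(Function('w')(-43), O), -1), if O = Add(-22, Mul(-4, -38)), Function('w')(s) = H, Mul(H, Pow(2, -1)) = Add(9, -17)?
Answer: Rational(1, 114) ≈ 0.0087719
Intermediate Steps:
H = -16 (H = Mul(2, Add(9, -17)) = Mul(2, -8) = -16)
Function('w')(s) = -16
O = 130 (O = Add(-22, 152) = 130)
Pow(Add(Function('w')(-43), O), -1) = Pow(Add(-16, 130), -1) = Pow(114, -1) = Rational(1, 114)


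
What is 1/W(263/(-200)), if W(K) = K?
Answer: -200/263 ≈ -0.76046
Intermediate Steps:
1/W(263/(-200)) = 1/(263/(-200)) = 1/(263*(-1/200)) = 1/(-263/200) = -200/263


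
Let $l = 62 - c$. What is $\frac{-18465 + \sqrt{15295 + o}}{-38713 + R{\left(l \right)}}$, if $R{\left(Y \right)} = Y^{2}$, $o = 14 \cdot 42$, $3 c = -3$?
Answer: $\frac{18465}{34744} - \frac{\sqrt{15883}}{34744} \approx 0.52783$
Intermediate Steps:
$c = -1$ ($c = \frac{1}{3} \left(-3\right) = -1$)
$o = 588$
$l = 63$ ($l = 62 - -1 = 62 + 1 = 63$)
$\frac{-18465 + \sqrt{15295 + o}}{-38713 + R{\left(l \right)}} = \frac{-18465 + \sqrt{15295 + 588}}{-38713 + 63^{2}} = \frac{-18465 + \sqrt{15883}}{-38713 + 3969} = \frac{-18465 + \sqrt{15883}}{-34744} = \left(-18465 + \sqrt{15883}\right) \left(- \frac{1}{34744}\right) = \frac{18465}{34744} - \frac{\sqrt{15883}}{34744}$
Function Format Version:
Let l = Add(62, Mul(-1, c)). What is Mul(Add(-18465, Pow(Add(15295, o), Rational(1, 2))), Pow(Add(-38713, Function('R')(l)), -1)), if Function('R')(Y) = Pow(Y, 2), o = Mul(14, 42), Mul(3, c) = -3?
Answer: Add(Rational(18465, 34744), Mul(Rational(-1, 34744), Pow(15883, Rational(1, 2)))) ≈ 0.52783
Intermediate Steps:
c = -1 (c = Mul(Rational(1, 3), -3) = -1)
o = 588
l = 63 (l = Add(62, Mul(-1, -1)) = Add(62, 1) = 63)
Mul(Add(-18465, Pow(Add(15295, o), Rational(1, 2))), Pow(Add(-38713, Function('R')(l)), -1)) = Mul(Add(-18465, Pow(Add(15295, 588), Rational(1, 2))), Pow(Add(-38713, Pow(63, 2)), -1)) = Mul(Add(-18465, Pow(15883, Rational(1, 2))), Pow(Add(-38713, 3969), -1)) = Mul(Add(-18465, Pow(15883, Rational(1, 2))), Pow(-34744, -1)) = Mul(Add(-18465, Pow(15883, Rational(1, 2))), Rational(-1, 34744)) = Add(Rational(18465, 34744), Mul(Rational(-1, 34744), Pow(15883, Rational(1, 2))))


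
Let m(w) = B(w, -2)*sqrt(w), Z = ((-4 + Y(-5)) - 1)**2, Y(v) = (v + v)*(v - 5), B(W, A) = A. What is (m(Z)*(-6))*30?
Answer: 34200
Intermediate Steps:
Y(v) = 2*v*(-5 + v) (Y(v) = (2*v)*(-5 + v) = 2*v*(-5 + v))
Z = 9025 (Z = ((-4 + 2*(-5)*(-5 - 5)) - 1)**2 = ((-4 + 2*(-5)*(-10)) - 1)**2 = ((-4 + 100) - 1)**2 = (96 - 1)**2 = 95**2 = 9025)
m(w) = -2*sqrt(w)
(m(Z)*(-6))*30 = (-2*sqrt(9025)*(-6))*30 = (-2*95*(-6))*30 = -190*(-6)*30 = 1140*30 = 34200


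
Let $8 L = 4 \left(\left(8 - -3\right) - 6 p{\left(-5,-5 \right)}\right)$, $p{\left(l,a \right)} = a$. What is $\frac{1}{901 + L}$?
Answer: $\frac{2}{1843} \approx 0.0010852$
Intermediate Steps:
$L = \frac{41}{2}$ ($L = \frac{4 \left(\left(8 - -3\right) - -30\right)}{8} = \frac{4 \left(\left(8 + 3\right) + 30\right)}{8} = \frac{4 \left(11 + 30\right)}{8} = \frac{4 \cdot 41}{8} = \frac{1}{8} \cdot 164 = \frac{41}{2} \approx 20.5$)
$\frac{1}{901 + L} = \frac{1}{901 + \frac{41}{2}} = \frac{1}{\frac{1843}{2}} = \frac{2}{1843}$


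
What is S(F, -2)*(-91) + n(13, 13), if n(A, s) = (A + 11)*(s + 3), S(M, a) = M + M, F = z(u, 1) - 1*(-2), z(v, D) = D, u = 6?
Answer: -162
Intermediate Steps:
F = 3 (F = 1 - 1*(-2) = 1 + 2 = 3)
S(M, a) = 2*M
n(A, s) = (3 + s)*(11 + A) (n(A, s) = (11 + A)*(3 + s) = (3 + s)*(11 + A))
S(F, -2)*(-91) + n(13, 13) = (2*3)*(-91) + (33 + 3*13 + 11*13 + 13*13) = 6*(-91) + (33 + 39 + 143 + 169) = -546 + 384 = -162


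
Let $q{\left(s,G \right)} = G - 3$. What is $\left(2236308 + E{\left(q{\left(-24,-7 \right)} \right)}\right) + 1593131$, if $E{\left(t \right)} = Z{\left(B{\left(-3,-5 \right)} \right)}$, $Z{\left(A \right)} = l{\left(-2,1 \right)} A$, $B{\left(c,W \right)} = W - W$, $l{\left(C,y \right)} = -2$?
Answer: $3829439$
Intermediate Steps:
$q{\left(s,G \right)} = -3 + G$
$B{\left(c,W \right)} = 0$
$Z{\left(A \right)} = - 2 A$
$E{\left(t \right)} = 0$ ($E{\left(t \right)} = \left(-2\right) 0 = 0$)
$\left(2236308 + E{\left(q{\left(-24,-7 \right)} \right)}\right) + 1593131 = \left(2236308 + 0\right) + 1593131 = 2236308 + 1593131 = 3829439$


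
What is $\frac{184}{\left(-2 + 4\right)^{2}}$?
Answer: $46$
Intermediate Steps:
$\frac{184}{\left(-2 + 4\right)^{2}} = \frac{184}{2^{2}} = \frac{184}{4} = 184 \cdot \frac{1}{4} = 46$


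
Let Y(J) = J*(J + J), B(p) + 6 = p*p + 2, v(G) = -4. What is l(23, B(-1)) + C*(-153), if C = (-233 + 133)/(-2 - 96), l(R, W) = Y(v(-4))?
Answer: -6082/49 ≈ -124.12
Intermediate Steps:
B(p) = -4 + p² (B(p) = -6 + (p*p + 2) = -6 + (p² + 2) = -6 + (2 + p²) = -4 + p²)
Y(J) = 2*J² (Y(J) = J*(2*J) = 2*J²)
l(R, W) = 32 (l(R, W) = 2*(-4)² = 2*16 = 32)
C = 50/49 (C = -100/(-98) = -100*(-1/98) = 50/49 ≈ 1.0204)
l(23, B(-1)) + C*(-153) = 32 + (50/49)*(-153) = 32 - 7650/49 = -6082/49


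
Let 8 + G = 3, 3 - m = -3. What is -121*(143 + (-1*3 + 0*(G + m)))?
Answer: -16940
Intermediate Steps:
m = 6 (m = 3 - 1*(-3) = 3 + 3 = 6)
G = -5 (G = -8 + 3 = -5)
-121*(143 + (-1*3 + 0*(G + m))) = -121*(143 + (-1*3 + 0*(-5 + 6))) = -121*(143 + (-3 + 0*1)) = -121*(143 + (-3 + 0)) = -121*(143 - 3) = -121*140 = -16940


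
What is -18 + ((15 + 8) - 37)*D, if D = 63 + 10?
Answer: -1040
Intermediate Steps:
D = 73
-18 + ((15 + 8) - 37)*D = -18 + ((15 + 8) - 37)*73 = -18 + (23 - 37)*73 = -18 - 14*73 = -18 - 1022 = -1040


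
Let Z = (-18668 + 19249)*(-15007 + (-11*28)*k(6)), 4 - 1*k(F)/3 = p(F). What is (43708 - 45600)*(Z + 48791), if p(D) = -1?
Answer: 21482706432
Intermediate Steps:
k(F) = 15 (k(F) = 12 - 3*(-1) = 12 + 3 = 15)
Z = -11403287 (Z = (-18668 + 19249)*(-15007 - 11*28*15) = 581*(-15007 - 308*15) = 581*(-15007 - 4620) = 581*(-19627) = -11403287)
(43708 - 45600)*(Z + 48791) = (43708 - 45600)*(-11403287 + 48791) = -1892*(-11354496) = 21482706432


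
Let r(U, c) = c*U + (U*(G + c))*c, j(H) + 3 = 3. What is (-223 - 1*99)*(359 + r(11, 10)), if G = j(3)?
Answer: -505218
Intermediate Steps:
j(H) = 0 (j(H) = -3 + 3 = 0)
G = 0
r(U, c) = U*c + U*c² (r(U, c) = c*U + (U*(0 + c))*c = U*c + (U*c)*c = U*c + U*c²)
(-223 - 1*99)*(359 + r(11, 10)) = (-223 - 1*99)*(359 + 11*10*(1 + 10)) = (-223 - 99)*(359 + 11*10*11) = -322*(359 + 1210) = -322*1569 = -505218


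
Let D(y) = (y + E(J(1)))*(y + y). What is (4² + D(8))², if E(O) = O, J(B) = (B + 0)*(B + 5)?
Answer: 57600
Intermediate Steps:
J(B) = B*(5 + B)
D(y) = 2*y*(6 + y) (D(y) = (y + 1*(5 + 1))*(y + y) = (y + 1*6)*(2*y) = (y + 6)*(2*y) = (6 + y)*(2*y) = 2*y*(6 + y))
(4² + D(8))² = (4² + 2*8*(6 + 8))² = (16 + 2*8*14)² = (16 + 224)² = 240² = 57600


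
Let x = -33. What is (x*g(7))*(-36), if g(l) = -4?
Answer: -4752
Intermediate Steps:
(x*g(7))*(-36) = -33*(-4)*(-36) = 132*(-36) = -4752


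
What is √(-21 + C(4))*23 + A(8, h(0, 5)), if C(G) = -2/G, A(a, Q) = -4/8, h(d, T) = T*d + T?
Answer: -½ + 23*I*√86/2 ≈ -0.5 + 106.65*I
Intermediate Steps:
h(d, T) = T + T*d
A(a, Q) = -½ (A(a, Q) = -4*⅛ = -½)
√(-21 + C(4))*23 + A(8, h(0, 5)) = √(-21 - 2/4)*23 - ½ = √(-21 - 2*¼)*23 - ½ = √(-21 - ½)*23 - ½ = √(-43/2)*23 - ½ = (I*√86/2)*23 - ½ = 23*I*√86/2 - ½ = -½ + 23*I*√86/2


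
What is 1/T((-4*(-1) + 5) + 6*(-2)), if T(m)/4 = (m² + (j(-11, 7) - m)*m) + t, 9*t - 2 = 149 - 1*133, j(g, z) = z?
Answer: -1/76 ≈ -0.013158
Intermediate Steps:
t = 2 (t = 2/9 + (149 - 1*133)/9 = 2/9 + (149 - 133)/9 = 2/9 + (⅑)*16 = 2/9 + 16/9 = 2)
T(m) = 8 + 4*m² + 4*m*(7 - m) (T(m) = 4*((m² + (7 - m)*m) + 2) = 4*((m² + m*(7 - m)) + 2) = 4*(2 + m² + m*(7 - m)) = 8 + 4*m² + 4*m*(7 - m))
1/T((-4*(-1) + 5) + 6*(-2)) = 1/(8 + 28*((-4*(-1) + 5) + 6*(-2))) = 1/(8 + 28*((4 + 5) - 12)) = 1/(8 + 28*(9 - 12)) = 1/(8 + 28*(-3)) = 1/(8 - 84) = 1/(-76) = -1/76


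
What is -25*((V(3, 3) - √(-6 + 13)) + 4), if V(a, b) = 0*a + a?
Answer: -175 + 25*√7 ≈ -108.86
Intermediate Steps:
V(a, b) = a (V(a, b) = 0 + a = a)
-25*((V(3, 3) - √(-6 + 13)) + 4) = -25*((3 - √(-6 + 13)) + 4) = -25*((3 - √7) + 4) = -25*(7 - √7) = -175 + 25*√7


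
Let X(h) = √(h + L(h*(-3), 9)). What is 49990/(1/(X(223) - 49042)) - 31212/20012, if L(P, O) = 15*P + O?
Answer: -12265402736543/5003 + 49990*I*√9803 ≈ -2.4516e+9 + 4.9495e+6*I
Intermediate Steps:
L(P, O) = O + 15*P
X(h) = √(9 - 44*h) (X(h) = √(h + (9 + 15*(h*(-3)))) = √(h + (9 + 15*(-3*h))) = √(h + (9 - 45*h)) = √(9 - 44*h))
49990/(1/(X(223) - 49042)) - 31212/20012 = 49990/(1/(√(9 - 44*223) - 49042)) - 31212/20012 = 49990/(1/(√(9 - 9812) - 49042)) - 31212*1/20012 = 49990/(1/(√(-9803) - 49042)) - 7803/5003 = 49990/(1/(I*√9803 - 49042)) - 7803/5003 = 49990/(1/(-49042 + I*√9803)) - 7803/5003 = 49990*(-49042 + I*√9803) - 7803/5003 = (-2451609580 + 49990*I*√9803) - 7803/5003 = -12265402736543/5003 + 49990*I*√9803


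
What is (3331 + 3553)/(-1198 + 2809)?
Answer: 6884/1611 ≈ 4.2731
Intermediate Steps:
(3331 + 3553)/(-1198 + 2809) = 6884/1611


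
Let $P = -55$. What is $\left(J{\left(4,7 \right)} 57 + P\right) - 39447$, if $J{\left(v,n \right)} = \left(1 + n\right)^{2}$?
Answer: $-35854$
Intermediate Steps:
$\left(J{\left(4,7 \right)} 57 + P\right) - 39447 = \left(\left(1 + 7\right)^{2} \cdot 57 - 55\right) - 39447 = \left(8^{2} \cdot 57 - 55\right) - 39447 = \left(64 \cdot 57 - 55\right) - 39447 = \left(3648 - 55\right) - 39447 = 3593 - 39447 = -35854$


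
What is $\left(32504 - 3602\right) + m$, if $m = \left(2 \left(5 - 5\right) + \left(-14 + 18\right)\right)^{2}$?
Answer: $28918$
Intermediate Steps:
$m = 16$ ($m = \left(2 \cdot 0 + 4\right)^{2} = \left(0 + 4\right)^{2} = 4^{2} = 16$)
$\left(32504 - 3602\right) + m = \left(32504 - 3602\right) + 16 = 28902 + 16 = 28918$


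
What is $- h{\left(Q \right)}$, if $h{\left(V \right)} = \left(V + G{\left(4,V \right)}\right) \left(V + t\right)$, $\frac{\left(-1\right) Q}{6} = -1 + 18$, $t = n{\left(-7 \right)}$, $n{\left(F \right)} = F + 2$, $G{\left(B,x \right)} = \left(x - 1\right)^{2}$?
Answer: $1124249$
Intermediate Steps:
$G{\left(B,x \right)} = \left(-1 + x\right)^{2}$
$n{\left(F \right)} = 2 + F$
$t = -5$ ($t = 2 - 7 = -5$)
$Q = -102$ ($Q = - 6 \left(-1 + 18\right) = \left(-6\right) 17 = -102$)
$h{\left(V \right)} = \left(-5 + V\right) \left(V + \left(-1 + V\right)^{2}\right)$ ($h{\left(V \right)} = \left(V + \left(-1 + V\right)^{2}\right) \left(V - 5\right) = \left(V + \left(-1 + V\right)^{2}\right) \left(-5 + V\right) = \left(-5 + V\right) \left(V + \left(-1 + V\right)^{2}\right)$)
$- h{\left(Q \right)} = - (-5 + \left(-102\right)^{3} - 6 \left(-102\right)^{2} + 6 \left(-102\right)) = - (-5 - 1061208 - 62424 - 612) = \left(-1\right) \left(-1124249\right) = 1124249$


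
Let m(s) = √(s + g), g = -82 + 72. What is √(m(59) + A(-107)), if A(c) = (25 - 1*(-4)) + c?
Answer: I*√71 ≈ 8.4261*I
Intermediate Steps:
g = -10
A(c) = 29 + c (A(c) = (25 + 4) + c = 29 + c)
m(s) = √(-10 + s) (m(s) = √(s - 10) = √(-10 + s))
√(m(59) + A(-107)) = √(√(-10 + 59) + (29 - 107)) = √(√49 - 78) = √(7 - 78) = √(-71) = I*√71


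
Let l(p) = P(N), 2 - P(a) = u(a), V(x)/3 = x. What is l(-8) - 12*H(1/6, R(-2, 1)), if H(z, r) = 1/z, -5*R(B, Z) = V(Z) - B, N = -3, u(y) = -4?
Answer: -66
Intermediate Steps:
V(x) = 3*x
P(a) = 6 (P(a) = 2 - 1*(-4) = 2 + 4 = 6)
l(p) = 6
R(B, Z) = -3*Z/5 + B/5 (R(B, Z) = -(3*Z - B)/5 = -(-B + 3*Z)/5 = -3*Z/5 + B/5)
l(-8) - 12*H(1/6, R(-2, 1)) = 6 - 12/(1/6) = 6 - 12/⅙ = 6 - 12*6 = 6 - 72 = -66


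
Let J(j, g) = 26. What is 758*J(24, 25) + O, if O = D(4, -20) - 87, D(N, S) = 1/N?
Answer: 78485/4 ≈ 19621.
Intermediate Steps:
O = -347/4 (O = 1/4 - 87 = -347/4 ≈ -86.750)
758*J(24, 25) + O = 758*26 - 347/4 = 19708 - 347/4 = 78485/4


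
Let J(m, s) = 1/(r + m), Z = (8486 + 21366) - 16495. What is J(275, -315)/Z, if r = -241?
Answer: 1/454138 ≈ 2.2020e-6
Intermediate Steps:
Z = 13357 (Z = 29852 - 16495 = 13357)
J(m, s) = 1/(-241 + m)
J(275, -315)/Z = 1/((-241 + 275)*13357) = (1/13357)/34 = (1/34)*(1/13357) = 1/454138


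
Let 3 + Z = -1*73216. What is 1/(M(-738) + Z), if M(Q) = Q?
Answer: -1/73957 ≈ -1.3521e-5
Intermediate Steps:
Z = -73219 (Z = -3 - 1*73216 = -3 - 73216 = -73219)
1/(M(-738) + Z) = 1/(-738 - 73219) = 1/(-73957) = -1/73957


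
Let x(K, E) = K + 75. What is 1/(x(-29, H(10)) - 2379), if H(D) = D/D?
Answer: -1/2333 ≈ -0.00042863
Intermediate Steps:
H(D) = 1
x(K, E) = 75 + K
1/(x(-29, H(10)) - 2379) = 1/((75 - 29) - 2379) = 1/(46 - 2379) = 1/(-2333) = -1/2333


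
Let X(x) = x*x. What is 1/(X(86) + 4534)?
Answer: 1/11930 ≈ 8.3822e-5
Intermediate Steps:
X(x) = x²
1/(X(86) + 4534) = 1/(86² + 4534) = 1/(7396 + 4534) = 1/11930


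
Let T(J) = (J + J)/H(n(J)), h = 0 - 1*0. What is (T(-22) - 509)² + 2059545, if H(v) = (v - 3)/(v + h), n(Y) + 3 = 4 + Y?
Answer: 9437205/4 ≈ 2.3593e+6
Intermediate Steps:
h = 0 (h = 0 + 0 = 0)
n(Y) = 1 + Y (n(Y) = -3 + (4 + Y) = 1 + Y)
H(v) = (-3 + v)/v (H(v) = (v - 3)/(v + 0) = (-3 + v)/v)
T(J) = 2*J*(1 + J)/(-2 + J) (T(J) = (J + J)/(((-3 + (1 + J))/(1 + J))) = (2*J)/(((-2 + J)/(1 + J))) = (2*J)*((1 + J)/(-2 + J)) = 2*J*(1 + J)/(-2 + J))
(T(-22) - 509)² + 2059545 = (2*(-22)*(1 - 22)/(-2 - 22) - 509)² + 2059545 = (2*(-22)*(-21)/(-24) - 509)² + 2059545 = (2*(-22)*(-1/24)*(-21) - 509)² + 2059545 = (-77/2 - 509)² + 2059545 = (-1095/2)² + 2059545 = 1199025/4 + 2059545 = 9437205/4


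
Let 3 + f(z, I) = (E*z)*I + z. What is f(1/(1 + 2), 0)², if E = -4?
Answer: 64/9 ≈ 7.1111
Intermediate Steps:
f(z, I) = -3 + z - 4*I*z (f(z, I) = -3 + ((-4*z)*I + z) = -3 + (-4*I*z + z) = -3 + (z - 4*I*z) = -3 + z - 4*I*z)
f(1/(1 + 2), 0)² = (-3 + 1/(1 + 2) - 4*0/(1 + 2))² = (-3 + 1/3 - 4*0/3)² = (-3 + ⅓ - 4*0*⅓)² = (-3 + ⅓ + 0)² = (-8/3)² = 64/9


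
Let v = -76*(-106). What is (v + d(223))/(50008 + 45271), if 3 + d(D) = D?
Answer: 8276/95279 ≈ 0.086861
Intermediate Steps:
d(D) = -3 + D
v = 8056
(v + d(223))/(50008 + 45271) = (8056 + (-3 + 223))/(50008 + 45271) = (8056 + 220)/95279 = 8276*(1/95279) = 8276/95279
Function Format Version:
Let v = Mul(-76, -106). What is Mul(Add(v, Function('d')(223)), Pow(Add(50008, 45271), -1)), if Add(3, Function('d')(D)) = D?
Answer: Rational(8276, 95279) ≈ 0.086861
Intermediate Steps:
Function('d')(D) = Add(-3, D)
v = 8056
Mul(Add(v, Function('d')(223)), Pow(Add(50008, 45271), -1)) = Mul(Add(8056, Add(-3, 223)), Pow(Add(50008, 45271), -1)) = Mul(Add(8056, 220), Pow(95279, -1)) = Mul(8276, Rational(1, 95279)) = Rational(8276, 95279)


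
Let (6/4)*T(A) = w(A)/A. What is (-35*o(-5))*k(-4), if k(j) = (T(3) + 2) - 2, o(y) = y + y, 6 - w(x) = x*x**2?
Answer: -4900/3 ≈ -1633.3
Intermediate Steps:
w(x) = 6 - x**3 (w(x) = 6 - x*x**2 = 6 - x**3)
T(A) = 2*(6 - A**3)/(3*A) (T(A) = 2*((6 - A**3)/A)/3 = 2*(6 - A**3)/(3*A))
o(y) = 2*y
k(j) = -14/3 (k(j) = ((2/3)*(6 - 1*3**3)/3 + 2) - 2 = ((2/3)*(1/3)*(6 - 1*27) + 2) - 2 = ((2/3)*(1/3)*(6 - 27) + 2) - 2 = ((2/3)*(1/3)*(-21) + 2) - 2 = (-14/3 + 2) - 2 = -8/3 - 2 = -14/3)
(-35*o(-5))*k(-4) = -70*(-5)*(-14/3) = -35*(-10)*(-14/3) = 350*(-14/3) = -4900/3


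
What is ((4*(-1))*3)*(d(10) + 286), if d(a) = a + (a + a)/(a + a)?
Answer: -3564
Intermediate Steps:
d(a) = 1 + a (d(a) = a + (2*a)/((2*a)) = a + (2*a)*(1/(2*a)) = a + 1 = 1 + a)
((4*(-1))*3)*(d(10) + 286) = ((4*(-1))*3)*((1 + 10) + 286) = (-4*3)*(11 + 286) = -12*297 = -3564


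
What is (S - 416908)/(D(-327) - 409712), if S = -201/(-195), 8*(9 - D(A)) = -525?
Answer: 30970232/30430205 ≈ 1.0177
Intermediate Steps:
D(A) = 597/8 (D(A) = 9 - ⅛*(-525) = 9 + 525/8 = 597/8)
S = 67/65 (S = -201*(-1/195) = 67/65 ≈ 1.0308)
(S - 416908)/(D(-327) - 409712) = (67/65 - 416908)/(597/8 - 409712) = -27098953/(65*(-3277099/8)) = -27098953/65*(-8/3277099) = 30970232/30430205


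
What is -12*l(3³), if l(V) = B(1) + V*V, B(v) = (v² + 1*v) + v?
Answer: -8784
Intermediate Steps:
B(v) = v² + 2*v (B(v) = (v² + v) + v = (v + v²) + v = v² + 2*v)
l(V) = 3 + V² (l(V) = 1*(2 + 1) + V*V = 1*3 + V² = 3 + V²)
-12*l(3³) = -12*(3 + (3³)²) = -12*(3 + 27²) = -12*(3 + 729) = -12*732 = -8784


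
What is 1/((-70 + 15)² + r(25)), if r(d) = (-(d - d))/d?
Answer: 1/3025 ≈ 0.00033058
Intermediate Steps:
r(d) = 0 (r(d) = (-1*0)/d = 0/d = 0)
1/((-70 + 15)² + r(25)) = 1/((-70 + 15)² + 0) = 1/((-55)² + 0) = 1/(3025 + 0) = 1/3025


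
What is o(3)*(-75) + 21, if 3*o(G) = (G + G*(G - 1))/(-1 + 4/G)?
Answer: -654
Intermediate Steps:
o(G) = (G + G*(-1 + G))/(3*(-1 + 4/G)) (o(G) = ((G + G*(G - 1))/(-1 + 4/G))/3 = ((G + G*(-1 + G))/(-1 + 4/G))/3 = (G + G*(-1 + G))/(3*(-1 + 4/G)))
o(3)*(-75) + 21 = -1*3³/(-12 + 3*3)*(-75) + 21 = -1*27/(-12 + 9)*(-75) + 21 = -1*27/(-3)*(-75) + 21 = -1*27*(-⅓)*(-75) + 21 = 9*(-75) + 21 = -675 + 21 = -654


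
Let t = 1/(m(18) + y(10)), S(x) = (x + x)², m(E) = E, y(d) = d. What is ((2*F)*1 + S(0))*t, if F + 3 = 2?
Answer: -1/14 ≈ -0.071429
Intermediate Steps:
F = -1 (F = -3 + 2 = -1)
S(x) = 4*x² (S(x) = (2*x)² = 4*x²)
t = 1/28 (t = 1/(18 + 10) = 1/28 ≈ 0.035714)
((2*F)*1 + S(0))*t = ((2*(-1))*1 + 4*0²)*(1/28) = (-2*1 + 4*0)*(1/28) = (-2 + 0)*(1/28) = -2*1/28 = -1/14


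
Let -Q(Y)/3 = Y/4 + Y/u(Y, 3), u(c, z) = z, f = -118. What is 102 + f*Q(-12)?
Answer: -2376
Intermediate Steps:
Q(Y) = -7*Y/4 (Q(Y) = -3*(Y/4 + Y/3) = -7*Y/4)
102 + f*Q(-12) = 102 - (-413)*(-12)/2 = 102 - 118*21 = 102 - 2478 = -2376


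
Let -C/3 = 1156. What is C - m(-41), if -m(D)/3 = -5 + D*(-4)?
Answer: -2991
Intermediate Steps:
C = -3468 (C = -3*1156 = -3468)
m(D) = 15 + 12*D (m(D) = -3*(-5 + D*(-4)) = -3*(-5 - 4*D) = 15 + 12*D)
C - m(-41) = -3468 - (15 + 12*(-41)) = -3468 - (15 - 492) = -3468 - 1*(-477) = -3468 + 477 = -2991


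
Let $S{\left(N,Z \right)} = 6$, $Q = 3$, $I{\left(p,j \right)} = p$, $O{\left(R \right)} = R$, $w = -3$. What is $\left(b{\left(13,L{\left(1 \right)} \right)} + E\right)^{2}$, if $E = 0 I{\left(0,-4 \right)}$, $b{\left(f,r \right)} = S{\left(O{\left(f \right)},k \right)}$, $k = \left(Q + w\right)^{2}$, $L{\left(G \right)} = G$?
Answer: $36$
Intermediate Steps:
$k = 0$ ($k = \left(3 - 3\right)^{2} = 0^{2} = 0$)
$b{\left(f,r \right)} = 6$
$E = 0$ ($E = 0 \cdot 0 = 0$)
$\left(b{\left(13,L{\left(1 \right)} \right)} + E\right)^{2} = \left(6 + 0\right)^{2} = 6^{2} = 36$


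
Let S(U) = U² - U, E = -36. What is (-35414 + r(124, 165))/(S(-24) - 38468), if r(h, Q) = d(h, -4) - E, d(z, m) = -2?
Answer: 8845/9467 ≈ 0.93430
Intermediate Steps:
r(h, Q) = 34 (r(h, Q) = -2 - 1*(-36) = -2 + 36 = 34)
(-35414 + r(124, 165))/(S(-24) - 38468) = (-35414 + 34)/(-24*(-1 - 24) - 38468) = -35380/(-24*(-25) - 38468) = -35380/(600 - 38468) = -35380/(-37868) = -35380*(-1/37868) = 8845/9467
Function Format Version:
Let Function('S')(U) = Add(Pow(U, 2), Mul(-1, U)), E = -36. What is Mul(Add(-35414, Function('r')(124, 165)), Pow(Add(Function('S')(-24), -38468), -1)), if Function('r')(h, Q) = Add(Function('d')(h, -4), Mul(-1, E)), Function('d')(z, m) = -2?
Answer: Rational(8845, 9467) ≈ 0.93430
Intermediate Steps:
Function('r')(h, Q) = 34 (Function('r')(h, Q) = Add(-2, Mul(-1, -36)) = Add(-2, 36) = 34)
Mul(Add(-35414, Function('r')(124, 165)), Pow(Add(Function('S')(-24), -38468), -1)) = Mul(Add(-35414, 34), Pow(Add(Mul(-24, Add(-1, -24)), -38468), -1)) = Mul(-35380, Pow(Add(Mul(-24, -25), -38468), -1)) = Mul(-35380, Pow(Add(600, -38468), -1)) = Mul(-35380, Pow(-37868, -1)) = Mul(-35380, Rational(-1, 37868)) = Rational(8845, 9467)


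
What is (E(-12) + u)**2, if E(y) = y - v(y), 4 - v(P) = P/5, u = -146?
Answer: 675684/25 ≈ 27027.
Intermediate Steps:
v(P) = 4 - P/5
E(y) = -4 + 6*y/5 (E(y) = y - (4 - y/5) = y + (-4 + y/5) = -4 + 6*y/5)
(E(-12) + u)**2 = ((-4 + (6/5)*(-12)) - 146)**2 = ((-4 - 72/5) - 146)**2 = (-92/5 - 146)**2 = (-822/5)**2 = 675684/25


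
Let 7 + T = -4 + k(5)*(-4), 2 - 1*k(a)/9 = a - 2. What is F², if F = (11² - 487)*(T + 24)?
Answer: 321628356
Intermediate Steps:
k(a) = 36 - 9*a (k(a) = 18 - 9*(a - 2) = 18 - 9*(-2 + a) = 18 + (18 - 9*a) = 36 - 9*a)
T = 25 (T = -7 + (-4 + (36 - 9*5)*(-4)) = -7 + (-4 + (36 - 45)*(-4)) = -7 + (-4 - 9*(-4)) = -7 + (-4 + 36) = -7 + 32 = 25)
F = -17934 (F = (11² - 487)*(25 + 24) = (121 - 487)*49 = -366*49 = -17934)
F² = (-17934)² = 321628356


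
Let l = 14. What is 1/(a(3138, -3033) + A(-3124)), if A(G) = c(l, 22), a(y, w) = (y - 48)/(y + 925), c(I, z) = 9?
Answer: 4063/39657 ≈ 0.10245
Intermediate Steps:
a(y, w) = (-48 + y)/(925 + y)
A(G) = 9
1/(a(3138, -3033) + A(-3124)) = 1/((-48 + 3138)/(925 + 3138) + 9) = 1/(3090/4063 + 9) = 1/(39657/4063) = 4063/39657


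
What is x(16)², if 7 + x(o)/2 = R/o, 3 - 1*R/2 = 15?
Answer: 289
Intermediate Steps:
R = -24 (R = 6 - 2*15 = 6 - 30 = -24)
x(o) = -14 - 48/o (x(o) = -14 + 2*(-24/o) = -14 - 48/o)
x(16)² = (-14 - 48/16)² = (-14 - 48*1/16)² = (-14 - 3)² = (-17)² = 289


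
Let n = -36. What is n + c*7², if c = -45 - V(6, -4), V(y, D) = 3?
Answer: -2388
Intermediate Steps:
c = -48 (c = -45 - 1*3 = -45 - 3 = -48)
n + c*7² = -36 - 48*7² = -36 - 48*49 = -36 - 2352 = -2388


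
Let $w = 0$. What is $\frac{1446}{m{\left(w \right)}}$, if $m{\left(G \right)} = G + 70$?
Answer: $\frac{723}{35} \approx 20.657$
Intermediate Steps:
$m{\left(G \right)} = 70 + G$
$\frac{1446}{m{\left(w \right)}} = \frac{1446}{70 + 0} = \frac{1446}{70} = 1446 \cdot \frac{1}{70} = \frac{723}{35}$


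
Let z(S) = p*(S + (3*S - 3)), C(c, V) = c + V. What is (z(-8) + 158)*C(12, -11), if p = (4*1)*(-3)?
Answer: 578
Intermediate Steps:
C(c, V) = V + c
p = -12 (p = 4*(-3) = -12)
z(S) = 36 - 48*S (z(S) = -12*(S + (3*S - 3)) = -12*(S + (-3 + 3*S)) = -12*(-3 + 4*S) = 36 - 48*S)
(z(-8) + 158)*C(12, -11) = ((36 - 48*(-8)) + 158)*(-11 + 12) = ((36 + 384) + 158)*1 = (420 + 158)*1 = 578*1 = 578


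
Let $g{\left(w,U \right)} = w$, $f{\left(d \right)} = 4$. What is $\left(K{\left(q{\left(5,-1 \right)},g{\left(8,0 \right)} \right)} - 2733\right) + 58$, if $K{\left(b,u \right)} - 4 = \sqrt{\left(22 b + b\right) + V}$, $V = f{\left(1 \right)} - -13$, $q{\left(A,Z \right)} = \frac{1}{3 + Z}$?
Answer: $-2671 + \frac{\sqrt{114}}{2} \approx -2665.7$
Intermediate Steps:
$V = 17$ ($V = 4 - -13 = 4 + 13 = 17$)
$K{\left(b,u \right)} = 4 + \sqrt{17 + 23 b}$ ($K{\left(b,u \right)} = 4 + \sqrt{\left(22 b + b\right) + 17} = 4 + \sqrt{23 b + 17} = 4 + \sqrt{17 + 23 b}$)
$\left(K{\left(q{\left(5,-1 \right)},g{\left(8,0 \right)} \right)} - 2733\right) + 58 = \left(\left(4 + \sqrt{17 + \frac{23}{3 - 1}}\right) - 2733\right) + 58 = \left(\left(4 + \sqrt{17 + \frac{23}{2}}\right) - 2733\right) + 58 = \left(\left(4 + \sqrt{\frac{57}{2}}\right) - 2733\right) + 58 = \left(\left(4 + \frac{\sqrt{114}}{2}\right) - 2733\right) + 58 = \left(-2729 + \frac{\sqrt{114}}{2}\right) + 58 = -2671 + \frac{\sqrt{114}}{2}$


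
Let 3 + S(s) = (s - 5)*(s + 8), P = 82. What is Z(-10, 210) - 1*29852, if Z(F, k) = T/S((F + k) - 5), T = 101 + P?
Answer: -1151301901/38567 ≈ -29852.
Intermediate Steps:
T = 183 (T = 101 + 82 = 183)
S(s) = -3 + (-5 + s)*(8 + s) (S(s) = -3 + (s - 5)*(s + 8) = -3 + (-5 + s)*(8 + s))
Z(F, k) = 183/(-58 + (-5 + F + k)² + 3*F + 3*k) (Z(F, k) = 183/(-43 + ((F + k) - 5)² + 3*((F + k) - 5)) = 183/(-43 + (-5 + F + k)² + 3*(-5 + F + k)) = 183/(-43 + (-5 + F + k)² + (-15 + 3*F + 3*k)) = 183/(-58 + (-5 + F + k)² + 3*F + 3*k))
Z(-10, 210) - 1*29852 = 183/(-58 + (-5 - 10 + 210)² + 3*(-10) + 3*210) - 1*29852 = 183/(-58 + 195² - 30 + 630) - 29852 = 183/(-58 + 38025 - 30 + 630) - 29852 = 183/38567 - 29852 = -1151301901/38567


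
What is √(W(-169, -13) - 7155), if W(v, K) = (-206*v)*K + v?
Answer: I*√459906 ≈ 678.16*I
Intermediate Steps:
W(v, K) = v - 206*K*v (W(v, K) = -206*K*v + v = v - 206*K*v)
√(W(-169, -13) - 7155) = √(-169*(1 - 206*(-13)) - 7155) = √(-169*(1 + 2678) - 7155) = √(-169*2679 - 7155) = √(-452751 - 7155) = √(-459906) = I*√459906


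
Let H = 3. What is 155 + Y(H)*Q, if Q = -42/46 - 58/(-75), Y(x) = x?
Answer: 88884/575 ≈ 154.58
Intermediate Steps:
Q = -241/1725 (Q = -42*1/46 - 58*(-1/75) = -21/23 + 58/75 = -241/1725 ≈ -0.13971)
155 + Y(H)*Q = 155 + 3*(-241/1725) = 155 - 241/575 = 88884/575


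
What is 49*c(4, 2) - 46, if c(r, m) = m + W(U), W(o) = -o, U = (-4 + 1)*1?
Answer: 199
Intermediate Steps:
U = -3 (U = -3*1 = -3)
c(r, m) = 3 + m (c(r, m) = m - 1*(-3) = m + 3 = 3 + m)
49*c(4, 2) - 46 = 49*(3 + 2) - 46 = 49*5 - 46 = 245 - 46 = 199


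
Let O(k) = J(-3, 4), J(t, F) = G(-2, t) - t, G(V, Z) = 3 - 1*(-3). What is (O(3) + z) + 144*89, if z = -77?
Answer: 12748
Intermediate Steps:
G(V, Z) = 6 (G(V, Z) = 3 + 3 = 6)
J(t, F) = 6 - t
O(k) = 9 (O(k) = 6 - 1*(-3) = 6 + 3 = 9)
(O(3) + z) + 144*89 = (9 - 77) + 144*89 = -68 + 12816 = 12748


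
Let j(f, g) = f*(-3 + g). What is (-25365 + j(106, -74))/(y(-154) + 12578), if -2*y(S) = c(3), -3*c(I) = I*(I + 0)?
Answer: -67054/25159 ≈ -2.6652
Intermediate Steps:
c(I) = -I²/3 (c(I) = -I*(I + 0)/3 = -I*I/3 = -I²/3)
y(S) = 3/2 (y(S) = -(-1)*3²/6 = -(-1)*9/6 = -½*(-3) = 3/2)
(-25365 + j(106, -74))/(y(-154) + 12578) = (-25365 + 106*(-3 - 74))/(3/2 + 12578) = (-25365 + 106*(-77))/(25159/2) = (-25365 - 8162)*(2/25159) = -33527*2/25159 = -67054/25159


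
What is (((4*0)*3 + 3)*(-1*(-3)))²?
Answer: 81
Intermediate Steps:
(((4*0)*3 + 3)*(-1*(-3)))² = ((0*3 + 3)*3)² = ((0 + 3)*3)² = (3*3)² = 9² = 81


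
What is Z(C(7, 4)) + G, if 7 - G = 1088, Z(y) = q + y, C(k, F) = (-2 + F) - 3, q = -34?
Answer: -1116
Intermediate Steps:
C(k, F) = -5 + F
Z(y) = -34 + y
G = -1081 (G = 7 - 1*1088 = 7 - 1088 = -1081)
Z(C(7, 4)) + G = (-34 + (-5 + 4)) - 1081 = (-34 - 1) - 1081 = -35 - 1081 = -1116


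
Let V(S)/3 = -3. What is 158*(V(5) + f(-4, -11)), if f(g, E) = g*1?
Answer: -2054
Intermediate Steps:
f(g, E) = g
V(S) = -9 (V(S) = 3*(-3) = -9)
158*(V(5) + f(-4, -11)) = 158*(-9 - 4) = 158*(-13) = -2054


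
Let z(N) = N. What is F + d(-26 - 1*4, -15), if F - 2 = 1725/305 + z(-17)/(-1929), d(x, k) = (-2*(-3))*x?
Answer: -20278540/117669 ≈ -172.34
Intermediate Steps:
d(x, k) = 6*x
F = 901880/117669 (F = 2 + (1725/305 - 17/(-1929)) = 2 + (1725*(1/305) - 17*(-1/1929)) = 2 + (345/61 + 17/1929) = 2 + 666542/117669 = 901880/117669 ≈ 7.6646)
F + d(-26 - 1*4, -15) = 901880/117669 + 6*(-26 - 1*4) = 901880/117669 + 6*(-26 - 4) = 901880/117669 + 6*(-30) = 901880/117669 - 180 = -20278540/117669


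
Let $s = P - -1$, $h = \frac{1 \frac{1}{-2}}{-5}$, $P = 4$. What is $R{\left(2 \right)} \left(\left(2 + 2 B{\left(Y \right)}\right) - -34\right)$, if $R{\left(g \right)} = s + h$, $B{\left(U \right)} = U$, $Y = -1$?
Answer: $\frac{867}{5} \approx 173.4$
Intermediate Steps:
$h = \frac{1}{10}$ ($h = 1 \left(- \frac{1}{2}\right) \left(- \frac{1}{5}\right) = \left(- \frac{1}{2}\right) \left(- \frac{1}{5}\right) = \frac{1}{10} \approx 0.1$)
$s = 5$ ($s = 4 - -1 = 4 + 1 = 5$)
$R{\left(g \right)} = \frac{51}{10}$ ($R{\left(g \right)} = 5 + \frac{1}{10} = \frac{51}{10}$)
$R{\left(2 \right)} \left(\left(2 + 2 B{\left(Y \right)}\right) - -34\right) = \frac{51 \left(\left(2 + 2 \left(-1\right)\right) - -34\right)}{10} = \frac{51 \left(\left(2 - 2\right) + 34\right)}{10} = \frac{51 \left(0 + 34\right)}{10} = \frac{51}{10} \cdot 34 = \frac{867}{5}$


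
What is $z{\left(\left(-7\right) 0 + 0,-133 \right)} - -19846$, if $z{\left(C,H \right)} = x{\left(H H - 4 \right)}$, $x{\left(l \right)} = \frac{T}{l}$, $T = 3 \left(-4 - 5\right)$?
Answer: $\frac{12999129}{655} \approx 19846.0$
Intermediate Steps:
$T = -27$ ($T = 3 \left(-9\right) = -27$)
$x{\left(l \right)} = - \frac{27}{l}$
$z{\left(C,H \right)} = - \frac{27}{-4 + H^{2}}$ ($z{\left(C,H \right)} = - \frac{27}{H H - 4} = - \frac{27}{H^{2} - 4} = - \frac{27}{-4 + H^{2}}$)
$z{\left(\left(-7\right) 0 + 0,-133 \right)} - -19846 = - \frac{27}{-4 + \left(-133\right)^{2}} - -19846 = - \frac{27}{-4 + 17689} + 19846 = - \frac{27}{17685} + 19846 = \left(-27\right) \frac{1}{17685} + 19846 = - \frac{1}{655} + 19846 = \frac{12999129}{655}$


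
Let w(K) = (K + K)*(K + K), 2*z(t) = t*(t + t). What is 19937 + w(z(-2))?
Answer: 20001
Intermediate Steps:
z(t) = t**2 (z(t) = (t*(t + t))/2 = (t*(2*t))/2 = (2*t**2)/2 = t**2)
w(K) = 4*K**2 (w(K) = (2*K)*(2*K) = 4*K**2)
19937 + w(z(-2)) = 19937 + 4*((-2)**2)**2 = 19937 + 4*4**2 = 19937 + 4*16 = 19937 + 64 = 20001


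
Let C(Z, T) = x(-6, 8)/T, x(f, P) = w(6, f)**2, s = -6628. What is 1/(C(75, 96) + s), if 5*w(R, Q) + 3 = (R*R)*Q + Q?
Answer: -32/211421 ≈ -0.00015136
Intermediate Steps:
w(R, Q) = -3/5 + Q/5 + Q*R**2/5 (w(R, Q) = -3/5 + ((R*R)*Q + Q)/5 = -3/5 + (R**2*Q + Q)/5 = -3/5 + (Q*R**2 + Q)/5 = -3/5 + (Q + Q*R**2)/5 = -3/5 + (Q/5 + Q*R**2/5) = -3/5 + Q/5 + Q*R**2/5)
x(f, P) = (-3/5 + 37*f/5)**2 (x(f, P) = (-3/5 + f/5 + (1/5)*f*6**2)**2 = (-3/5 + f/5 + (1/5)*f*36)**2 = (-3/5 + f/5 + 36*f/5)**2 = (-3/5 + 37*f/5)**2)
C(Z, T) = 2025/T (C(Z, T) = ((-3 + 37*(-6))**2/25)/T = ((-3 - 222)**2/25)/T = ((1/25)*(-225)**2)/T = ((1/25)*50625)/T = 2025/T)
1/(C(75, 96) + s) = 1/(2025/96 - 6628) = 1/(2025*(1/96) - 6628) = 1/(675/32 - 6628) = 1/(-211421/32) = -32/211421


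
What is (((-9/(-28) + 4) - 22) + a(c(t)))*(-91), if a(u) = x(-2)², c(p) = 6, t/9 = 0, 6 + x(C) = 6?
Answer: 6435/4 ≈ 1608.8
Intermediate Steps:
x(C) = 0 (x(C) = -6 + 6 = 0)
t = 0 (t = 9*0 = 0)
a(u) = 0 (a(u) = 0² = 0)
(((-9/(-28) + 4) - 22) + a(c(t)))*(-91) = (((-9/(-28) + 4) - 22) + 0)*(-91) = (((-9*(-1/28) + 4) - 22) + 0)*(-91) = (((9/28 + 4) - 22) + 0)*(-91) = ((121/28 - 22) + 0)*(-91) = (-495/28 + 0)*(-91) = -495/28*(-91) = 6435/4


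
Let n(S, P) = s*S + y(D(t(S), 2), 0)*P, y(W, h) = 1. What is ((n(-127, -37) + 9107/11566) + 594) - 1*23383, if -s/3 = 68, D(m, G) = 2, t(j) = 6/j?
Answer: 35655519/11566 ≈ 3082.8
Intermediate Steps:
s = -204 (s = -3*68 = -204)
n(S, P) = P - 204*S (n(S, P) = -204*S + 1*P = -204*S + P = P - 204*S)
((n(-127, -37) + 9107/11566) + 594) - 1*23383 = (((-37 - 204*(-127)) + 9107/11566) + 594) - 1*23383 = (((-37 + 25908) + 9107*(1/11566)) + 594) - 23383 = ((25871 + 9107/11566) + 594) - 23383 = (299233093/11566 + 594) - 23383 = 306103297/11566 - 23383 = 35655519/11566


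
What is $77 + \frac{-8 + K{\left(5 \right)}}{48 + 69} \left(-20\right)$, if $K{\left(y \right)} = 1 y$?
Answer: $\frac{3023}{39} \approx 77.513$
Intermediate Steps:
$K{\left(y \right)} = y$
$77 + \frac{-8 + K{\left(5 \right)}}{48 + 69} \left(-20\right) = 77 + \frac{-8 + 5}{48 + 69} \left(-20\right) = 77 + - \frac{3}{117} \left(-20\right) = 77 + \left(-3\right) \frac{1}{117} \left(-20\right) = 77 - - \frac{20}{39} = 77 + \frac{20}{39} = \frac{3023}{39}$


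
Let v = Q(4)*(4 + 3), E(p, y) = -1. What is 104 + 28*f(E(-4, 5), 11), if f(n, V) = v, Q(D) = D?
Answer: 888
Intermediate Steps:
v = 28 (v = 4*(4 + 3) = 4*7 = 28)
f(n, V) = 28
104 + 28*f(E(-4, 5), 11) = 104 + 28*28 = 104 + 784 = 888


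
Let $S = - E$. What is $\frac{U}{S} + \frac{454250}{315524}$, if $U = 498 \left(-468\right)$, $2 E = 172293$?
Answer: $\frac{3414222217}{823675402} \approx 4.1451$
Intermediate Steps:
$E = \frac{172293}{2}$ ($E = \frac{1}{2} \cdot 172293 = \frac{172293}{2} \approx 86147.0$)
$U = -233064$
$S = - \frac{172293}{2}$ ($S = \left(-1\right) \frac{172293}{2} = - \frac{172293}{2} \approx -86147.0$)
$\frac{U}{S} + \frac{454250}{315524} = - \frac{233064}{- \frac{172293}{2}} + \frac{454250}{315524} = \left(-233064\right) \left(- \frac{2}{172293}\right) + 454250 \cdot \frac{1}{315524} = \frac{155376}{57431} + \frac{227125}{157762} = \frac{3414222217}{823675402}$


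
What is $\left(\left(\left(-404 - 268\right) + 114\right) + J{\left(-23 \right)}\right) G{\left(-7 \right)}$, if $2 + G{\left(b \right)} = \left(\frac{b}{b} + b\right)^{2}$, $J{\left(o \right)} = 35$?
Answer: $-17782$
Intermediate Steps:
$G{\left(b \right)} = -2 + \left(1 + b\right)^{2}$ ($G{\left(b \right)} = -2 + \left(\frac{b}{b} + b\right)^{2} = -2 + \left(1 + b\right)^{2}$)
$\left(\left(\left(-404 - 268\right) + 114\right) + J{\left(-23 \right)}\right) G{\left(-7 \right)} = \left(\left(\left(-404 - 268\right) + 114\right) + 35\right) \left(-2 + \left(1 - 7\right)^{2}\right) = \left(\left(-672 + 114\right) + 35\right) \left(-2 + \left(-6\right)^{2}\right) = \left(-558 + 35\right) \left(-2 + 36\right) = \left(-523\right) 34 = -17782$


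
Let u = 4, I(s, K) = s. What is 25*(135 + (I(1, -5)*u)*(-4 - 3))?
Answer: 2675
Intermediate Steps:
25*(135 + (I(1, -5)*u)*(-4 - 3)) = 25*(135 + (1*4)*(-4 - 3)) = 25*(135 + 4*(-7)) = 25*(135 - 28) = 25*107 = 2675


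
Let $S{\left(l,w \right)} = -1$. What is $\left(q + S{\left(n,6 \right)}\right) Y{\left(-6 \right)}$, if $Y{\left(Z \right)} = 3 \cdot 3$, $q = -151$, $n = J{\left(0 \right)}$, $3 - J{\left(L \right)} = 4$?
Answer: $-1368$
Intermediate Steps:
$J{\left(L \right)} = -1$ ($J{\left(L \right)} = 3 - 4 = -1$)
$n = -1$
$Y{\left(Z \right)} = 9$
$\left(q + S{\left(n,6 \right)}\right) Y{\left(-6 \right)} = \left(-151 - 1\right) 9 = \left(-152\right) 9 = -1368$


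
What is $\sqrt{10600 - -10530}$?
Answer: $\sqrt{21130} \approx 145.36$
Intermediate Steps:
$\sqrt{10600 - -10530} = \sqrt{10600 + 10530} = \sqrt{21130}$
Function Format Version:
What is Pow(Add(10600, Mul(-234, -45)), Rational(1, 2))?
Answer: Pow(21130, Rational(1, 2)) ≈ 145.36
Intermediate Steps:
Pow(Add(10600, Mul(-234, -45)), Rational(1, 2)) = Pow(Add(10600, 10530), Rational(1, 2)) = Pow(21130, Rational(1, 2))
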